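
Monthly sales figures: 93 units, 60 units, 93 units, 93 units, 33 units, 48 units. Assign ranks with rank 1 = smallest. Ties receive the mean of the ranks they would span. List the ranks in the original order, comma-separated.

Sorted (ascending): 33, 48, 60, 93, 93, 93
The 3 values of 93 occupy positions 4–6 → average rank 5.

5, 3, 5, 5, 1, 2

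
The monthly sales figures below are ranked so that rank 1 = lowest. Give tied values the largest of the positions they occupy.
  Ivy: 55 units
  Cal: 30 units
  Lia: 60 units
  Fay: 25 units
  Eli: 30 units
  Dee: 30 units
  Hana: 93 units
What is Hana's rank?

Sorted (ascending): 25, 30, 30, 30, 55, 60, 93
The 3 values of 30 occupy positions 2–4 → each gets rank 4.
Hana has value 93 units → rank 7.

7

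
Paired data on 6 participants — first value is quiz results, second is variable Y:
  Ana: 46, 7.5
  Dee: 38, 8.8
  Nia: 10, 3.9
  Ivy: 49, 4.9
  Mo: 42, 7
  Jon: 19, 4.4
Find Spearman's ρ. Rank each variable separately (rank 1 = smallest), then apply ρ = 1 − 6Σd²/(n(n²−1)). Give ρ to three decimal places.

0.486

Ranks of variable 1: 5, 3, 1, 6, 4, 2
Ranks of variable 2: 5, 6, 1, 3, 4, 2
d = r₁ − r₂: 0, -3, 0, 3, 0, 0
d²: 0, 9, 0, 9, 0, 0; Σd² = 18
ρ = 1 − 6·18/(6·35) = 1 − 108/210 = 0.486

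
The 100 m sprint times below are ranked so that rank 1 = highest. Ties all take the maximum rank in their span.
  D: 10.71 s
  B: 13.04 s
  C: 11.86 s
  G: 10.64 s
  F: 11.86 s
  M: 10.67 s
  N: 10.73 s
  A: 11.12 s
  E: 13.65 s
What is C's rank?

Sorted (descending): 13.65, 13.04, 11.86, 11.86, 11.12, 10.73, 10.71, 10.67, 10.64
The 2 values of 11.86 occupy positions 3–4 → each gets rank 4.
C has value 11.86 s → rank 4.

4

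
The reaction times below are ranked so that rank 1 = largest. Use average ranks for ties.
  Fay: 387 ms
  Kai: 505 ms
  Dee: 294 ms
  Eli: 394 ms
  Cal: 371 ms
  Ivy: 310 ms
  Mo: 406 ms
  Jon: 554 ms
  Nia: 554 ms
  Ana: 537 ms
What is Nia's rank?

1.5

Sorted (descending): 554, 554, 537, 505, 406, 394, 387, 371, 310, 294
The 2 values of 554 occupy positions 1–2 → average rank (1+2)/2 = 1.5.
Nia has value 554 ms → rank 1.5.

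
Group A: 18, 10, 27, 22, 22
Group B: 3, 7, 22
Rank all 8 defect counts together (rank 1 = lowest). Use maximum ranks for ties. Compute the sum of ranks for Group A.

29

Sorted (ascending): 3, 7, 10, 18, 22, 22, 22, 27
The 3 values of 22 occupy positions 5–7 → each gets rank 7.
Group A values → pooled ranks: 18→4, 10→3, 27→8, 22→7, 22→7
Rank sum = 4 + 3 + 8 + 7 + 7 = 29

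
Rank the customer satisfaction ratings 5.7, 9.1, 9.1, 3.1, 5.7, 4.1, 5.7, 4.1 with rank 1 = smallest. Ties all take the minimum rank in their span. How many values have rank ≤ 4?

Sorted (ascending): 3.1, 4.1, 4.1, 5.7, 5.7, 5.7, 9.1, 9.1
The 2 values of 4.1 occupy positions 2–3 → each gets rank 2.
The 3 values of 5.7 occupy positions 4–6 → each gets rank 4.
The 2 values of 9.1 occupy positions 7–8 → each gets rank 7.
Ranks ≤ 4: {1, 2, 2, 4, 4, 4} → 6 values.

6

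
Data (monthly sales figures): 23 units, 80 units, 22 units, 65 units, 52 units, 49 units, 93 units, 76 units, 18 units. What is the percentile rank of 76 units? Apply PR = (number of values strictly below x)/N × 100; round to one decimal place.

N = 9.
Strictly below 76: 6. Equal to 76: 1.
PR = 6/9 × 100 = 66.7

66.7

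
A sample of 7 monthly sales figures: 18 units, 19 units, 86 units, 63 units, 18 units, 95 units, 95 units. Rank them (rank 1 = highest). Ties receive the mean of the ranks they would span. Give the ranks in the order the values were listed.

Sorted (descending): 95, 95, 86, 63, 19, 18, 18
The 2 values of 95 occupy positions 1–2 → average rank (1+2)/2 = 1.5.
The 2 values of 18 occupy positions 6–7 → average rank (6+7)/2 = 6.5.

6.5, 5, 3, 4, 6.5, 1.5, 1.5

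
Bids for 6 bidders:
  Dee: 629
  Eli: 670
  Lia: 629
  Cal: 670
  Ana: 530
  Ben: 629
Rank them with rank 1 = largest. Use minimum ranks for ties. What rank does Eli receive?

1

Sorted (descending): 670, 670, 629, 629, 629, 530
The 2 values of 670 occupy positions 1–2 → each gets rank 1.
The 3 values of 629 occupy positions 3–5 → each gets rank 3.
Eli has value 670 → rank 1.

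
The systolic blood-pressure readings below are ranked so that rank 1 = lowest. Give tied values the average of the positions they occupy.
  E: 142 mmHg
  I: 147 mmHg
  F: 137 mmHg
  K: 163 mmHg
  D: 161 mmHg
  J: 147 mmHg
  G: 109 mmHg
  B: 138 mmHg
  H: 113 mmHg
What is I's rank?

Sorted (ascending): 109, 113, 137, 138, 142, 147, 147, 161, 163
The 2 values of 147 occupy positions 6–7 → average rank (6+7)/2 = 6.5.
I has value 147 mmHg → rank 6.5.

6.5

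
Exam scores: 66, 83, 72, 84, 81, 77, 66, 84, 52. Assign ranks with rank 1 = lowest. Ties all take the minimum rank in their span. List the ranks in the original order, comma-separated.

Sorted (ascending): 52, 66, 66, 72, 77, 81, 83, 84, 84
The 2 values of 66 occupy positions 2–3 → each gets rank 2.
The 2 values of 84 occupy positions 8–9 → each gets rank 8.

2, 7, 4, 8, 6, 5, 2, 8, 1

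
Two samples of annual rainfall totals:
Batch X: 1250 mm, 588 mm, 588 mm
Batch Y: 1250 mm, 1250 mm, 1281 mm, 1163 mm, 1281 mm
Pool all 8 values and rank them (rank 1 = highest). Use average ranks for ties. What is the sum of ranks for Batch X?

Sorted (descending): 1281, 1281, 1250, 1250, 1250, 1163, 588, 588
The 2 values of 1281 occupy positions 1–2 → average rank (1+2)/2 = 1.5.
The 3 values of 1250 occupy positions 3–5 → average rank 4.
The 2 values of 588 occupy positions 7–8 → average rank (7+8)/2 = 7.5.
Batch X values → pooled ranks: 1250→4, 588→7.5, 588→7.5
Rank sum = 4 + 7.5 + 7.5 = 19

19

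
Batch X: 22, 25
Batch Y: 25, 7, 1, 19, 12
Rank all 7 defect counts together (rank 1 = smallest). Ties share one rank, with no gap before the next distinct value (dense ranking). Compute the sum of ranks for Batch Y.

16

Sorted (ascending): 1, 7, 12, 19, 22, 25, 25
The 2 values of 25 share dense rank 6.
Remaining distinct values take the next consecutive integers.
Batch Y values → pooled ranks: 25→6, 7→2, 1→1, 19→4, 12→3
Rank sum = 6 + 2 + 1 + 4 + 3 = 16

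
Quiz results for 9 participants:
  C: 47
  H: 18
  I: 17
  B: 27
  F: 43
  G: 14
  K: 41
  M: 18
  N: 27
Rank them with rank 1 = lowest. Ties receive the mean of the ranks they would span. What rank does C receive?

9

Sorted (ascending): 14, 17, 18, 18, 27, 27, 41, 43, 47
The 2 values of 18 occupy positions 3–4 → average rank (3+4)/2 = 3.5.
The 2 values of 27 occupy positions 5–6 → average rank (5+6)/2 = 5.5.
C has value 47 → rank 9.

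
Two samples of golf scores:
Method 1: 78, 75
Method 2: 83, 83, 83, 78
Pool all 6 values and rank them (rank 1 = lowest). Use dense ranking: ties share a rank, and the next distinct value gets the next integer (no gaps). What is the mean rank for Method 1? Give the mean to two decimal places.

1.50

Sorted (ascending): 75, 78, 78, 83, 83, 83
The 2 values of 78 share dense rank 2.
The 3 values of 83 share dense rank 3.
Remaining distinct values take the next consecutive integers.
Method 1 values → pooled ranks: 78→2, 75→1
Mean rank = (2 + 1) / 2 = 1.50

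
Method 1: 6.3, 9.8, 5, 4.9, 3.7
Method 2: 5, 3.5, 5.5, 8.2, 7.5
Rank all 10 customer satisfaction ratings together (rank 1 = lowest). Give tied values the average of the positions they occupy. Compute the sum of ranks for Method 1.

Sorted (ascending): 3.5, 3.7, 4.9, 5, 5, 5.5, 6.3, 7.5, 8.2, 9.8
The 2 values of 5 occupy positions 4–5 → average rank (4+5)/2 = 4.5.
Method 1 values → pooled ranks: 6.3→7, 9.8→10, 5→4.5, 4.9→3, 3.7→2
Rank sum = 7 + 10 + 4.5 + 3 + 2 = 26.5

26.5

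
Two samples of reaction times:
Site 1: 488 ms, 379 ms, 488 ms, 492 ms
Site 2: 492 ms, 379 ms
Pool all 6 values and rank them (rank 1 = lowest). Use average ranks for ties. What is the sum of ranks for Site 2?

7

Sorted (ascending): 379, 379, 488, 488, 492, 492
The 2 values of 379 occupy positions 1–2 → average rank (1+2)/2 = 1.5.
The 2 values of 488 occupy positions 3–4 → average rank (3+4)/2 = 3.5.
The 2 values of 492 occupy positions 5–6 → average rank (5+6)/2 = 5.5.
Site 2 values → pooled ranks: 492→5.5, 379→1.5
Rank sum = 5.5 + 1.5 = 7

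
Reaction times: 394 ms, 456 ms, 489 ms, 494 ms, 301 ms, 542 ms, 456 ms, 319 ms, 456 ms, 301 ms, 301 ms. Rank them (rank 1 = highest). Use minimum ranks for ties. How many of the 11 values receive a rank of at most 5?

Sorted (descending): 542, 494, 489, 456, 456, 456, 394, 319, 301, 301, 301
The 3 values of 456 occupy positions 4–6 → each gets rank 4.
The 3 values of 301 occupy positions 9–11 → each gets rank 9.
Ranks ≤ 5: {1, 2, 3, 4, 4, 4} → 6 values.

6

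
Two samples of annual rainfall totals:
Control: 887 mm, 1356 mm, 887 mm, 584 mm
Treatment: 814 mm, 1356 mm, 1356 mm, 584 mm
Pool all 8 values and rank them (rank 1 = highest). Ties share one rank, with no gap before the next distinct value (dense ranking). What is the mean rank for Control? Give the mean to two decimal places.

2.25

Sorted (descending): 1356, 1356, 1356, 887, 887, 814, 584, 584
The 3 values of 1356 share dense rank 1.
The 2 values of 887 share dense rank 2.
The 2 values of 584 share dense rank 4.
Remaining distinct values take the next consecutive integers.
Control values → pooled ranks: 887→2, 1356→1, 887→2, 584→4
Mean rank = (2 + 1 + 2 + 4) / 4 = 2.25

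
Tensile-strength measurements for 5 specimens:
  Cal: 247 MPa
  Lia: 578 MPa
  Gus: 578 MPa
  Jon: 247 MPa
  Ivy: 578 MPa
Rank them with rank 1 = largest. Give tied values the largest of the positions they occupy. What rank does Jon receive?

Sorted (descending): 578, 578, 578, 247, 247
The 3 values of 578 occupy positions 1–3 → each gets rank 3.
The 2 values of 247 occupy positions 4–5 → each gets rank 5.
Jon has value 247 MPa → rank 5.

5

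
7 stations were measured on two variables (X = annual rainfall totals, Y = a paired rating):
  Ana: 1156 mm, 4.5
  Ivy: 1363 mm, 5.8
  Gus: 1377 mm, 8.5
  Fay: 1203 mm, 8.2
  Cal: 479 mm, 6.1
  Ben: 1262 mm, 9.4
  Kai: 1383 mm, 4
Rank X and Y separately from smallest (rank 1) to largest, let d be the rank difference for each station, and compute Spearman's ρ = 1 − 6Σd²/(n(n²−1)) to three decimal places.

-0.107

Ranks of variable 1: 2, 5, 6, 3, 1, 4, 7
Ranks of variable 2: 2, 3, 6, 5, 4, 7, 1
d = r₁ − r₂: 0, 2, 0, -2, -3, -3, 6
d²: 0, 4, 0, 4, 9, 9, 36; Σd² = 62
ρ = 1 − 6·62/(7·48) = 1 − 372/336 = -0.107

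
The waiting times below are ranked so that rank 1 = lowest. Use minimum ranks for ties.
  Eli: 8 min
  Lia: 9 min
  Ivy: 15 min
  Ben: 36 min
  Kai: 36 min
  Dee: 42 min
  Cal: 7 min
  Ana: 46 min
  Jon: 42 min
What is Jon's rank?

Sorted (ascending): 7, 8, 9, 15, 36, 36, 42, 42, 46
The 2 values of 36 occupy positions 5–6 → each gets rank 5.
The 2 values of 42 occupy positions 7–8 → each gets rank 7.
Jon has value 42 min → rank 7.

7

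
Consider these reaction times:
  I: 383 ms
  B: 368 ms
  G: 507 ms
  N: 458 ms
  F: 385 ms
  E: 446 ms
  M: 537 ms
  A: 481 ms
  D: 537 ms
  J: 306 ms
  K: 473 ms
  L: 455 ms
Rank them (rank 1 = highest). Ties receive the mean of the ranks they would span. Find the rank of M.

Sorted (descending): 537, 537, 507, 481, 473, 458, 455, 446, 385, 383, 368, 306
The 2 values of 537 occupy positions 1–2 → average rank (1+2)/2 = 1.5.
M has value 537 ms → rank 1.5.

1.5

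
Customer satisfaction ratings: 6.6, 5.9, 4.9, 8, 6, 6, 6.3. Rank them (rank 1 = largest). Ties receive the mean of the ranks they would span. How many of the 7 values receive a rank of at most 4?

Sorted (descending): 8, 6.6, 6.3, 6, 6, 5.9, 4.9
The 2 values of 6 occupy positions 4–5 → average rank (4+5)/2 = 4.5.
Ranks ≤ 4: {1, 2, 3} → 3 values.

3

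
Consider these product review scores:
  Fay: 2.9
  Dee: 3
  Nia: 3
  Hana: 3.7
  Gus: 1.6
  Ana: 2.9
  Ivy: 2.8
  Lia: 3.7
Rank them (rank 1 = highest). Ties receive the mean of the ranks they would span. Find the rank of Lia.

1.5

Sorted (descending): 3.7, 3.7, 3, 3, 2.9, 2.9, 2.8, 1.6
The 2 values of 3.7 occupy positions 1–2 → average rank (1+2)/2 = 1.5.
The 2 values of 3 occupy positions 3–4 → average rank (3+4)/2 = 3.5.
The 2 values of 2.9 occupy positions 5–6 → average rank (5+6)/2 = 5.5.
Lia has value 3.7 → rank 1.5.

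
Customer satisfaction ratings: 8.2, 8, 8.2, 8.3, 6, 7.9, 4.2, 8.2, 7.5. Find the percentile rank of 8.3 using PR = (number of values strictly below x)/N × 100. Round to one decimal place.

88.9

N = 9.
Strictly below 8.3: 8. Equal to 8.3: 1.
PR = 8/9 × 100 = 88.9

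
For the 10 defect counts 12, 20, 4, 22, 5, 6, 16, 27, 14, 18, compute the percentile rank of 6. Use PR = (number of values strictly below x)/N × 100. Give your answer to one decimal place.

N = 10.
Strictly below 6: 2. Equal to 6: 1.
PR = 2/10 × 100 = 20.0

20.0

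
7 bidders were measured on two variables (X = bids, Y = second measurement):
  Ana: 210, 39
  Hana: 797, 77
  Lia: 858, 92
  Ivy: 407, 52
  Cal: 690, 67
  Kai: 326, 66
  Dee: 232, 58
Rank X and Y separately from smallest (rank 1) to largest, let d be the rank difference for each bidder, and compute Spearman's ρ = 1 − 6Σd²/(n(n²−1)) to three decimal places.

0.893

Ranks of variable 1: 1, 6, 7, 4, 5, 3, 2
Ranks of variable 2: 1, 6, 7, 2, 5, 4, 3
d = r₁ − r₂: 0, 0, 0, 2, 0, -1, -1
d²: 0, 0, 0, 4, 0, 1, 1; Σd² = 6
ρ = 1 − 6·6/(7·48) = 1 − 36/336 = 0.893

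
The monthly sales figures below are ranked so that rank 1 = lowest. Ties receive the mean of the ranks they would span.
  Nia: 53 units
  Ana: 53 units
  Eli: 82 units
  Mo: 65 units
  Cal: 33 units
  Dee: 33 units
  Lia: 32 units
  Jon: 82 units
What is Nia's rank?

4.5

Sorted (ascending): 32, 33, 33, 53, 53, 65, 82, 82
The 2 values of 33 occupy positions 2–3 → average rank (2+3)/2 = 2.5.
The 2 values of 53 occupy positions 4–5 → average rank (4+5)/2 = 4.5.
The 2 values of 82 occupy positions 7–8 → average rank (7+8)/2 = 7.5.
Nia has value 53 units → rank 4.5.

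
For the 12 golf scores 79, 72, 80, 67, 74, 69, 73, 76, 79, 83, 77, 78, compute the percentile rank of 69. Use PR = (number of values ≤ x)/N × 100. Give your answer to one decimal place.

N = 12.
Strictly below 69: 1. Equal to 69: 1.
PR = 2/12 × 100 = 16.7

16.7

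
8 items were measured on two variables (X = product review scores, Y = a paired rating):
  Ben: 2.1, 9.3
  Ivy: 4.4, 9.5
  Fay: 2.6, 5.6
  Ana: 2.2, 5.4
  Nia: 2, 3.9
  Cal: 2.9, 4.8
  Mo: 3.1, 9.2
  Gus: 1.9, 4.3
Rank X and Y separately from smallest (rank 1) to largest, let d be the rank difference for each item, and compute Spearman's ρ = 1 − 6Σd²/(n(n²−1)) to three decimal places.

Ranks of variable 1: 3, 8, 5, 4, 2, 6, 7, 1
Ranks of variable 2: 7, 8, 5, 4, 1, 3, 6, 2
d = r₁ − r₂: -4, 0, 0, 0, 1, 3, 1, -1
d²: 16, 0, 0, 0, 1, 9, 1, 1; Σd² = 28
ρ = 1 − 6·28/(8·63) = 1 − 168/504 = 0.667

0.667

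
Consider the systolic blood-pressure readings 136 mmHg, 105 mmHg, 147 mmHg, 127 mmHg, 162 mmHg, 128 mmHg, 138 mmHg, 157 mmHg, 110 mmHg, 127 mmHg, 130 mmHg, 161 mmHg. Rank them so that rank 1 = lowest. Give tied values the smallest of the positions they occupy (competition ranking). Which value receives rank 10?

157

Sorted (ascending): 105, 110, 127, 127, 128, 130, 136, 138, 147, 157, 161, 162
The 2 values of 127 occupy positions 3–4 → each gets rank 3.
Rank 10 → value 157.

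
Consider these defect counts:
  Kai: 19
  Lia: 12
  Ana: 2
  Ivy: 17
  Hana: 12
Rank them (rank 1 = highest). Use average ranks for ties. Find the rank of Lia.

3.5

Sorted (descending): 19, 17, 12, 12, 2
The 2 values of 12 occupy positions 3–4 → average rank (3+4)/2 = 3.5.
Lia has value 12 → rank 3.5.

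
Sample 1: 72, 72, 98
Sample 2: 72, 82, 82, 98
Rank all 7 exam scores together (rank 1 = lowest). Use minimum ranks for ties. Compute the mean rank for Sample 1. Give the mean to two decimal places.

2.67

Sorted (ascending): 72, 72, 72, 82, 82, 98, 98
The 3 values of 72 occupy positions 1–3 → each gets rank 1.
The 2 values of 82 occupy positions 4–5 → each gets rank 4.
The 2 values of 98 occupy positions 6–7 → each gets rank 6.
Sample 1 values → pooled ranks: 72→1, 72→1, 98→6
Mean rank = (1 + 1 + 6) / 3 = 2.67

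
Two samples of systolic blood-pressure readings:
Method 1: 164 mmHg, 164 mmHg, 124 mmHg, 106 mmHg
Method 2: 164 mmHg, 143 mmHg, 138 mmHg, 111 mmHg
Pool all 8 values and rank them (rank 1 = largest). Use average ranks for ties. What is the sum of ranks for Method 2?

Sorted (descending): 164, 164, 164, 143, 138, 124, 111, 106
The 3 values of 164 occupy positions 1–3 → average rank 2.
Method 2 values → pooled ranks: 164→2, 143→4, 138→5, 111→7
Rank sum = 2 + 4 + 5 + 7 = 18

18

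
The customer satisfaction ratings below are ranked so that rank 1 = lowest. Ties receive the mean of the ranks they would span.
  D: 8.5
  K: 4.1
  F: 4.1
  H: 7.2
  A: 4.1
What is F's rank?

2

Sorted (ascending): 4.1, 4.1, 4.1, 7.2, 8.5
The 3 values of 4.1 occupy positions 1–3 → average rank 2.
F has value 4.1 → rank 2.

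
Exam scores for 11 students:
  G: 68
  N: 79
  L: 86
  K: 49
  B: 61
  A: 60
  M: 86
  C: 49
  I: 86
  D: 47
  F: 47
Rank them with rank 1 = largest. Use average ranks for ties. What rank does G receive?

Sorted (descending): 86, 86, 86, 79, 68, 61, 60, 49, 49, 47, 47
The 3 values of 86 occupy positions 1–3 → average rank 2.
The 2 values of 49 occupy positions 8–9 → average rank (8+9)/2 = 8.5.
The 2 values of 47 occupy positions 10–11 → average rank (10+11)/2 = 10.5.
G has value 68 → rank 5.

5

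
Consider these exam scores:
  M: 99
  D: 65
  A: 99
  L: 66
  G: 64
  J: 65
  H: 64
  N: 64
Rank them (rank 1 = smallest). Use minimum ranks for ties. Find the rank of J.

4

Sorted (ascending): 64, 64, 64, 65, 65, 66, 99, 99
The 3 values of 64 occupy positions 1–3 → each gets rank 1.
The 2 values of 65 occupy positions 4–5 → each gets rank 4.
The 2 values of 99 occupy positions 7–8 → each gets rank 7.
J has value 65 → rank 4.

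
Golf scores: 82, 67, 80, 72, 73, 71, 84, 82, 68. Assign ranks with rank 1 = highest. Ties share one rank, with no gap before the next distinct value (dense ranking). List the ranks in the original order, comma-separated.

Sorted (descending): 84, 82, 82, 80, 73, 72, 71, 68, 67
The 2 values of 82 share dense rank 2.
Remaining distinct values take the next consecutive integers.

2, 8, 3, 5, 4, 6, 1, 2, 7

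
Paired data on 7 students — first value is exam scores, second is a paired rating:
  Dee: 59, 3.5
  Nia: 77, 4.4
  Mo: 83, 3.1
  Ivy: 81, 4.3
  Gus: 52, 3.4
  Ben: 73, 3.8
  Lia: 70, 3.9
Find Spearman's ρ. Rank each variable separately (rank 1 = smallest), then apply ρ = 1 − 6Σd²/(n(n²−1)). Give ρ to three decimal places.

0.179

Ranks of variable 1: 2, 5, 7, 6, 1, 4, 3
Ranks of variable 2: 3, 7, 1, 6, 2, 4, 5
d = r₁ − r₂: -1, -2, 6, 0, -1, 0, -2
d²: 1, 4, 36, 0, 1, 0, 4; Σd² = 46
ρ = 1 − 6·46/(7·48) = 1 − 276/336 = 0.179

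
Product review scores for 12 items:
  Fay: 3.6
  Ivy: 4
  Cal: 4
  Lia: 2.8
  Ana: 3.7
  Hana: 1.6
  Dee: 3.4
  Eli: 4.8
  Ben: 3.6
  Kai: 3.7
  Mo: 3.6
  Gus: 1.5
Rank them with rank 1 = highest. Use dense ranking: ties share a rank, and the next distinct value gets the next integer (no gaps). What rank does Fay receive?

4

Sorted (descending): 4.8, 4, 4, 3.7, 3.7, 3.6, 3.6, 3.6, 3.4, 2.8, 1.6, 1.5
The 2 values of 4 share dense rank 2.
The 2 values of 3.7 share dense rank 3.
The 3 values of 3.6 share dense rank 4.
Remaining distinct values take the next consecutive integers.
Fay has value 3.6 → rank 4.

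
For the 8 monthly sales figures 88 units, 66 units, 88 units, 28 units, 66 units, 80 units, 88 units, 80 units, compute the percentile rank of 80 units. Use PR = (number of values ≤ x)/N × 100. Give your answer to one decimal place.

N = 8.
Strictly below 80: 3. Equal to 80: 2.
PR = 5/8 × 100 = 62.5

62.5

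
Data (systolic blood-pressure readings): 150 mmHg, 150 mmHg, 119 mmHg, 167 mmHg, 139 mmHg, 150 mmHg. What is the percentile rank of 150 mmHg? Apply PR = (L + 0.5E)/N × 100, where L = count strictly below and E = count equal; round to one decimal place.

58.3

N = 6.
Strictly below 150: 2. Equal to 150: 3.
PR = (2 + 0.5·3)/6 × 100 = 58.3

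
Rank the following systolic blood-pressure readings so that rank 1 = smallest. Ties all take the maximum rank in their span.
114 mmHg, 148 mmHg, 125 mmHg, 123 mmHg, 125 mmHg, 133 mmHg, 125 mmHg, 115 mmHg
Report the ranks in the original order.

1, 8, 6, 3, 6, 7, 6, 2

Sorted (ascending): 114, 115, 123, 125, 125, 125, 133, 148
The 3 values of 125 occupy positions 4–6 → each gets rank 6.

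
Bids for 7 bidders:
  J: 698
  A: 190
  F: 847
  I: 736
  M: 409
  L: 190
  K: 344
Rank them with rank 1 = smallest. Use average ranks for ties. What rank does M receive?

4

Sorted (ascending): 190, 190, 344, 409, 698, 736, 847
The 2 values of 190 occupy positions 1–2 → average rank (1+2)/2 = 1.5.
M has value 409 → rank 4.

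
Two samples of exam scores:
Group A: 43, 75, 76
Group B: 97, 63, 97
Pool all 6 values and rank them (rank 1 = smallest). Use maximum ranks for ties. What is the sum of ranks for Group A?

8

Sorted (ascending): 43, 63, 75, 76, 97, 97
The 2 values of 97 occupy positions 5–6 → each gets rank 6.
Group A values → pooled ranks: 43→1, 75→3, 76→4
Rank sum = 1 + 3 + 4 = 8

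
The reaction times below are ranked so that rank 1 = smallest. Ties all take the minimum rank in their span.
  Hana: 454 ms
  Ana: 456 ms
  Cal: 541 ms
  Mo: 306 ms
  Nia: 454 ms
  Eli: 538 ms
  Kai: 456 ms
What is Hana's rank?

Sorted (ascending): 306, 454, 454, 456, 456, 538, 541
The 2 values of 454 occupy positions 2–3 → each gets rank 2.
The 2 values of 456 occupy positions 4–5 → each gets rank 4.
Hana has value 454 ms → rank 2.

2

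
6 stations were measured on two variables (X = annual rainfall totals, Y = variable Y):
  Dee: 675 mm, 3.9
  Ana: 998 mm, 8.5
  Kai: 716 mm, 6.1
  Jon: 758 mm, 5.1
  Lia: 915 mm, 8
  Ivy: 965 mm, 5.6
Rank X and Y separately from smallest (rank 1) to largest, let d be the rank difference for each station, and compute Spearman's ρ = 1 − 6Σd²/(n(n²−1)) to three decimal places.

0.714

Ranks of variable 1: 1, 6, 2, 3, 4, 5
Ranks of variable 2: 1, 6, 4, 2, 5, 3
d = r₁ − r₂: 0, 0, -2, 1, -1, 2
d²: 0, 0, 4, 1, 1, 4; Σd² = 10
ρ = 1 − 6·10/(6·35) = 1 − 60/210 = 0.714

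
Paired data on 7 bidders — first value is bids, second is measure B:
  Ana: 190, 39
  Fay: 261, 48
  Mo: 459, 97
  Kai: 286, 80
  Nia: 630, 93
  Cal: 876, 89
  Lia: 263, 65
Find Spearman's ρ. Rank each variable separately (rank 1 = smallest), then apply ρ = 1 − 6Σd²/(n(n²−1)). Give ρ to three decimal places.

0.857

Ranks of variable 1: 1, 2, 5, 4, 6, 7, 3
Ranks of variable 2: 1, 2, 7, 4, 6, 5, 3
d = r₁ − r₂: 0, 0, -2, 0, 0, 2, 0
d²: 0, 0, 4, 0, 0, 4, 0; Σd² = 8
ρ = 1 − 6·8/(7·48) = 1 − 48/336 = 0.857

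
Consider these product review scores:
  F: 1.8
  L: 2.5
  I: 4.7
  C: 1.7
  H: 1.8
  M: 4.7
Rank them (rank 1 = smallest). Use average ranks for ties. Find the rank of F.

2.5

Sorted (ascending): 1.7, 1.8, 1.8, 2.5, 4.7, 4.7
The 2 values of 1.8 occupy positions 2–3 → average rank (2+3)/2 = 2.5.
The 2 values of 4.7 occupy positions 5–6 → average rank (5+6)/2 = 5.5.
F has value 1.8 → rank 2.5.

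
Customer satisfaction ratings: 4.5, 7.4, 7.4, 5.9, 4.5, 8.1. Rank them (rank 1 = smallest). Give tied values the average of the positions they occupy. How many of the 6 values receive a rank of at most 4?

3

Sorted (ascending): 4.5, 4.5, 5.9, 7.4, 7.4, 8.1
The 2 values of 4.5 occupy positions 1–2 → average rank (1+2)/2 = 1.5.
The 2 values of 7.4 occupy positions 4–5 → average rank (4+5)/2 = 4.5.
Ranks ≤ 4: {1.5, 1.5, 3} → 3 values.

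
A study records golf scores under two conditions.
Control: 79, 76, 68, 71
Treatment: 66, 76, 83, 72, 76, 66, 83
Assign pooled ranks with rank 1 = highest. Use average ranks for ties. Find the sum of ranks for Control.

Sorted (descending): 83, 83, 79, 76, 76, 76, 72, 71, 68, 66, 66
The 2 values of 83 occupy positions 1–2 → average rank (1+2)/2 = 1.5.
The 3 values of 76 occupy positions 4–6 → average rank 5.
The 2 values of 66 occupy positions 10–11 → average rank (10+11)/2 = 10.5.
Control values → pooled ranks: 79→3, 76→5, 68→9, 71→8
Rank sum = 3 + 5 + 9 + 8 = 25

25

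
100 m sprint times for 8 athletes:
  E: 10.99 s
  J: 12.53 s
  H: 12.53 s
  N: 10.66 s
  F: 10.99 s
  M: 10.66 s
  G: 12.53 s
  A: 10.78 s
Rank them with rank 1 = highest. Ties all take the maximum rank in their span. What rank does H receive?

3

Sorted (descending): 12.53, 12.53, 12.53, 10.99, 10.99, 10.78, 10.66, 10.66
The 3 values of 12.53 occupy positions 1–3 → each gets rank 3.
The 2 values of 10.99 occupy positions 4–5 → each gets rank 5.
The 2 values of 10.66 occupy positions 7–8 → each gets rank 8.
H has value 12.53 s → rank 3.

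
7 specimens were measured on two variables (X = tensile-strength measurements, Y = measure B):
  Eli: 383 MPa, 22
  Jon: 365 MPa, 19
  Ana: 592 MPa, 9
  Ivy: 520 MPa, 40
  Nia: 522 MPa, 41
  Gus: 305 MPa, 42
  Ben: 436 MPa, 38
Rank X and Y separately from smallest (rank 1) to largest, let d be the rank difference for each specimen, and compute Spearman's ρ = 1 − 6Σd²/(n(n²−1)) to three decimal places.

Ranks of variable 1: 3, 2, 7, 5, 6, 1, 4
Ranks of variable 2: 3, 2, 1, 5, 6, 7, 4
d = r₁ − r₂: 0, 0, 6, 0, 0, -6, 0
d²: 0, 0, 36, 0, 0, 36, 0; Σd² = 72
ρ = 1 − 6·72/(7·48) = 1 − 432/336 = -0.286

-0.286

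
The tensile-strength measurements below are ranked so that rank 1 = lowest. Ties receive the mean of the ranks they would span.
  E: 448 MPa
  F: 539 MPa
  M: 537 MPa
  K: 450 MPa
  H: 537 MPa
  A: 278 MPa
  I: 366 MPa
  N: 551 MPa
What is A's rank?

Sorted (ascending): 278, 366, 448, 450, 537, 537, 539, 551
The 2 values of 537 occupy positions 5–6 → average rank (5+6)/2 = 5.5.
A has value 278 MPa → rank 1.

1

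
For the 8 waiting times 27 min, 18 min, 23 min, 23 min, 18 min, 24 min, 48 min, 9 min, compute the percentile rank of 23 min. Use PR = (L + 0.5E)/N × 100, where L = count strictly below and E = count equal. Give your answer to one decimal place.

50.0

N = 8.
Strictly below 23: 3. Equal to 23: 2.
PR = (3 + 0.5·2)/8 × 100 = 50.0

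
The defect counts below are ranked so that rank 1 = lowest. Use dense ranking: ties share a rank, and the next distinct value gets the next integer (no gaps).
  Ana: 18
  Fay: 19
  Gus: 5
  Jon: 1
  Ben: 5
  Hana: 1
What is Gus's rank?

2

Sorted (ascending): 1, 1, 5, 5, 18, 19
The 2 values of 1 share dense rank 1.
The 2 values of 5 share dense rank 2.
Remaining distinct values take the next consecutive integers.
Gus has value 5 → rank 2.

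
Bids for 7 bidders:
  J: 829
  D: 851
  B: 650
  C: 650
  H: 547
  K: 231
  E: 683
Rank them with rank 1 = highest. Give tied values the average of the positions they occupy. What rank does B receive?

Sorted (descending): 851, 829, 683, 650, 650, 547, 231
The 2 values of 650 occupy positions 4–5 → average rank (4+5)/2 = 4.5.
B has value 650 → rank 4.5.

4.5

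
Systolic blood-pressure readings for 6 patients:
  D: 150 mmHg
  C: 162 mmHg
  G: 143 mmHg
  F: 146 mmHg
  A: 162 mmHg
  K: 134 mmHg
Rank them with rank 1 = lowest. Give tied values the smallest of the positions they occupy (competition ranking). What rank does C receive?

5

Sorted (ascending): 134, 143, 146, 150, 162, 162
The 2 values of 162 occupy positions 5–6 → each gets rank 5.
C has value 162 mmHg → rank 5.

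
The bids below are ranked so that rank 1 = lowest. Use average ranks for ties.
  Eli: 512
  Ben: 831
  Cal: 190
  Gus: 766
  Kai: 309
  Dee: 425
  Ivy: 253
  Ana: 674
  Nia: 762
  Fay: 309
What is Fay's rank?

Sorted (ascending): 190, 253, 309, 309, 425, 512, 674, 762, 766, 831
The 2 values of 309 occupy positions 3–4 → average rank (3+4)/2 = 3.5.
Fay has value 309 → rank 3.5.

3.5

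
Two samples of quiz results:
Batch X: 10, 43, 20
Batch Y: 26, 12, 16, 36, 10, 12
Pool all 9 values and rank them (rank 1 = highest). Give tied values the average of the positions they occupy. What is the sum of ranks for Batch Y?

Sorted (descending): 43, 36, 26, 20, 16, 12, 12, 10, 10
The 2 values of 12 occupy positions 6–7 → average rank (6+7)/2 = 6.5.
The 2 values of 10 occupy positions 8–9 → average rank (8+9)/2 = 8.5.
Batch Y values → pooled ranks: 26→3, 12→6.5, 16→5, 36→2, 10→8.5, 12→6.5
Rank sum = 3 + 6.5 + 5 + 2 + 8.5 + 6.5 = 31.5

31.5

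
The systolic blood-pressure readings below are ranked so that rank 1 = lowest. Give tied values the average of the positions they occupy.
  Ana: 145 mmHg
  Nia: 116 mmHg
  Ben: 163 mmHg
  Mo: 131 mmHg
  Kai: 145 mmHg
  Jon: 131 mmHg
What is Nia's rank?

1

Sorted (ascending): 116, 131, 131, 145, 145, 163
The 2 values of 131 occupy positions 2–3 → average rank (2+3)/2 = 2.5.
The 2 values of 145 occupy positions 4–5 → average rank (4+5)/2 = 4.5.
Nia has value 116 mmHg → rank 1.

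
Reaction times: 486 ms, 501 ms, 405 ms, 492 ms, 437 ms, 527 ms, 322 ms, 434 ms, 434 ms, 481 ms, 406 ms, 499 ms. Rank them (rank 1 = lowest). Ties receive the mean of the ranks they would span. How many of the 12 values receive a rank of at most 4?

3

Sorted (ascending): 322, 405, 406, 434, 434, 437, 481, 486, 492, 499, 501, 527
The 2 values of 434 occupy positions 4–5 → average rank (4+5)/2 = 4.5.
Ranks ≤ 4: {1, 2, 3} → 3 values.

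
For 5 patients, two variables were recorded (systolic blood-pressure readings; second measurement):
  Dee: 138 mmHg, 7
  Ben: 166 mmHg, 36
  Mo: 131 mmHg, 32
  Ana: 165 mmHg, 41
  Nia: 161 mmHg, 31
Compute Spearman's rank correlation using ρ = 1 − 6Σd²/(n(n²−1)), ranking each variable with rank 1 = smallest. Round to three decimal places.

0.600

Ranks of variable 1: 2, 5, 1, 4, 3
Ranks of variable 2: 1, 4, 3, 5, 2
d = r₁ − r₂: 1, 1, -2, -1, 1
d²: 1, 1, 4, 1, 1; Σd² = 8
ρ = 1 − 6·8/(5·24) = 1 − 48/120 = 0.600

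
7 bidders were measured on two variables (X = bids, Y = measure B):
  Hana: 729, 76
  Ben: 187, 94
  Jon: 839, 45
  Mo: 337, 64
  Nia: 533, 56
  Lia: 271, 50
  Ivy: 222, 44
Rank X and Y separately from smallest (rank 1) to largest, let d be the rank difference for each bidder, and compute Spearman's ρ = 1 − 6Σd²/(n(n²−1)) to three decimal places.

-0.143

Ranks of variable 1: 6, 1, 7, 4, 5, 3, 2
Ranks of variable 2: 6, 7, 2, 5, 4, 3, 1
d = r₁ − r₂: 0, -6, 5, -1, 1, 0, 1
d²: 0, 36, 25, 1, 1, 0, 1; Σd² = 64
ρ = 1 − 6·64/(7·48) = 1 − 384/336 = -0.143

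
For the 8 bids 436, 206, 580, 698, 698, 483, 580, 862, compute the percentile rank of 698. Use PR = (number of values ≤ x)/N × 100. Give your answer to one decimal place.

87.5

N = 8.
Strictly below 698: 5. Equal to 698: 2.
PR = 7/8 × 100 = 87.5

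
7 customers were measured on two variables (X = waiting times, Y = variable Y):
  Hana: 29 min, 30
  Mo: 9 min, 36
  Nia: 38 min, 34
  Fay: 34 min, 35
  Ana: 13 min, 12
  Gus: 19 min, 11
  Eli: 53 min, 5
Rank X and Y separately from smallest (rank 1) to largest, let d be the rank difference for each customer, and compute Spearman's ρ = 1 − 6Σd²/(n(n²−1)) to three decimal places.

-0.357

Ranks of variable 1: 4, 1, 6, 5, 2, 3, 7
Ranks of variable 2: 4, 7, 5, 6, 3, 2, 1
d = r₁ − r₂: 0, -6, 1, -1, -1, 1, 6
d²: 0, 36, 1, 1, 1, 1, 36; Σd² = 76
ρ = 1 − 6·76/(7·48) = 1 − 456/336 = -0.357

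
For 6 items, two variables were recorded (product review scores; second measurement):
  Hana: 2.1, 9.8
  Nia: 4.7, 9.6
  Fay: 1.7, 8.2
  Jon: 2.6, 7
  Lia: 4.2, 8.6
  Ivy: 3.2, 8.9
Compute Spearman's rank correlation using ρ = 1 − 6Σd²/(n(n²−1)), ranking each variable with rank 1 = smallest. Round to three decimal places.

Ranks of variable 1: 2, 6, 1, 3, 5, 4
Ranks of variable 2: 6, 5, 2, 1, 3, 4
d = r₁ − r₂: -4, 1, -1, 2, 2, 0
d²: 16, 1, 1, 4, 4, 0; Σd² = 26
ρ = 1 − 6·26/(6·35) = 1 − 156/210 = 0.257

0.257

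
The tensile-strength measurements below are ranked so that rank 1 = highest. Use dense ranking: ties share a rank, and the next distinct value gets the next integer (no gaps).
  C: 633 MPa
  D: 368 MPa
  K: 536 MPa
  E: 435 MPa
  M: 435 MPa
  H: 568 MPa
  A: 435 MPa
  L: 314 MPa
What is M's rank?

Sorted (descending): 633, 568, 536, 435, 435, 435, 368, 314
The 3 values of 435 share dense rank 4.
Remaining distinct values take the next consecutive integers.
M has value 435 MPa → rank 4.

4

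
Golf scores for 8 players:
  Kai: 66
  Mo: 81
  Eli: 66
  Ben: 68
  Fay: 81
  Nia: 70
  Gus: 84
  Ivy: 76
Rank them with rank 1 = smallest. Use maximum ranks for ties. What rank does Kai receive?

Sorted (ascending): 66, 66, 68, 70, 76, 81, 81, 84
The 2 values of 66 occupy positions 1–2 → each gets rank 2.
The 2 values of 81 occupy positions 6–7 → each gets rank 7.
Kai has value 66 → rank 2.

2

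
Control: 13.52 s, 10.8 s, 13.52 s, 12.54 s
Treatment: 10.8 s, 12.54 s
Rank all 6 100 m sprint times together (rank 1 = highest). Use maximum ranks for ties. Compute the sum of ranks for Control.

14

Sorted (descending): 13.52, 13.52, 12.54, 12.54, 10.8, 10.8
The 2 values of 13.52 occupy positions 1–2 → each gets rank 2.
The 2 values of 12.54 occupy positions 3–4 → each gets rank 4.
The 2 values of 10.8 occupy positions 5–6 → each gets rank 6.
Control values → pooled ranks: 13.52→2, 10.8→6, 13.52→2, 12.54→4
Rank sum = 2 + 6 + 2 + 4 = 14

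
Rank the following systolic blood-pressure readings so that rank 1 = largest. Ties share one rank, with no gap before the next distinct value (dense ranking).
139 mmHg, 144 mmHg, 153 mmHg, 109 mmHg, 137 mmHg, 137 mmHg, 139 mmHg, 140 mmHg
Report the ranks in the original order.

Sorted (descending): 153, 144, 140, 139, 139, 137, 137, 109
The 2 values of 139 share dense rank 4.
The 2 values of 137 share dense rank 5.
Remaining distinct values take the next consecutive integers.

4, 2, 1, 6, 5, 5, 4, 3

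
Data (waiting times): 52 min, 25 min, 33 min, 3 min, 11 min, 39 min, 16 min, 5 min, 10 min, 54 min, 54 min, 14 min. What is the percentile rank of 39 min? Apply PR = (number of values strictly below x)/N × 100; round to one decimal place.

N = 12.
Strictly below 39: 8. Equal to 39: 1.
PR = 8/12 × 100 = 66.7

66.7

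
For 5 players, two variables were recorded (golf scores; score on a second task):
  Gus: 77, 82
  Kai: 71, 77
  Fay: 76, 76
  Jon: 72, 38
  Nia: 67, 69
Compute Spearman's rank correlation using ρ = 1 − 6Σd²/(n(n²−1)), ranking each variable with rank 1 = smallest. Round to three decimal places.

0.500

Ranks of variable 1: 5, 2, 4, 3, 1
Ranks of variable 2: 5, 4, 3, 1, 2
d = r₁ − r₂: 0, -2, 1, 2, -1
d²: 0, 4, 1, 4, 1; Σd² = 10
ρ = 1 − 6·10/(5·24) = 1 − 60/120 = 0.500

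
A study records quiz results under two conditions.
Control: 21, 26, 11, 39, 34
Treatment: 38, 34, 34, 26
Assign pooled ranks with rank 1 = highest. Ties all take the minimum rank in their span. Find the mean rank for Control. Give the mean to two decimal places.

5.40

Sorted (descending): 39, 38, 34, 34, 34, 26, 26, 21, 11
The 3 values of 34 occupy positions 3–5 → each gets rank 3.
The 2 values of 26 occupy positions 6–7 → each gets rank 6.
Control values → pooled ranks: 21→8, 26→6, 11→9, 39→1, 34→3
Mean rank = (8 + 6 + 9 + 1 + 3) / 5 = 5.40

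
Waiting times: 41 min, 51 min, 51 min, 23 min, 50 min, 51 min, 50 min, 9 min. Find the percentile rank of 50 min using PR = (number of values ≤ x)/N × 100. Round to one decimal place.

N = 8.
Strictly below 50: 3. Equal to 50: 2.
PR = 5/8 × 100 = 62.5

62.5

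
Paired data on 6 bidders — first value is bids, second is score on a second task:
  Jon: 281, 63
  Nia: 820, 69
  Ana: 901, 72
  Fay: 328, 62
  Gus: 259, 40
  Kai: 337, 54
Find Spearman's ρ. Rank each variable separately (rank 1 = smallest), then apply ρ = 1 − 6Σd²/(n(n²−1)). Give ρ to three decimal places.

0.771

Ranks of variable 1: 2, 5, 6, 3, 1, 4
Ranks of variable 2: 4, 5, 6, 3, 1, 2
d = r₁ − r₂: -2, 0, 0, 0, 0, 2
d²: 4, 0, 0, 0, 0, 4; Σd² = 8
ρ = 1 − 6·8/(6·35) = 1 − 48/210 = 0.771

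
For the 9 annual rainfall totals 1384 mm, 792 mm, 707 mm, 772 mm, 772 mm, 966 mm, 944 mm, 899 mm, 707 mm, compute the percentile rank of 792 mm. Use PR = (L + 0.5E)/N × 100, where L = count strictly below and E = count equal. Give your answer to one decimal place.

50.0

N = 9.
Strictly below 792: 4. Equal to 792: 1.
PR = (4 + 0.5·1)/9 × 100 = 50.0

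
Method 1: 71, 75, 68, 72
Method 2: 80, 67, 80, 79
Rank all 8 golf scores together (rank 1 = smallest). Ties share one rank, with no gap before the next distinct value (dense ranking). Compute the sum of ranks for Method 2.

21

Sorted (ascending): 67, 68, 71, 72, 75, 79, 80, 80
The 2 values of 80 share dense rank 7.
Remaining distinct values take the next consecutive integers.
Method 2 values → pooled ranks: 80→7, 67→1, 80→7, 79→6
Rank sum = 7 + 1 + 7 + 6 = 21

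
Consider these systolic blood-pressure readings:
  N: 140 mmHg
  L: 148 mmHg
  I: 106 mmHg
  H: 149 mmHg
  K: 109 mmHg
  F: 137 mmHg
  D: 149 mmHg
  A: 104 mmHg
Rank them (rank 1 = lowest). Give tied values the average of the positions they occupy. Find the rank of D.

7.5

Sorted (ascending): 104, 106, 109, 137, 140, 148, 149, 149
The 2 values of 149 occupy positions 7–8 → average rank (7+8)/2 = 7.5.
D has value 149 mmHg → rank 7.5.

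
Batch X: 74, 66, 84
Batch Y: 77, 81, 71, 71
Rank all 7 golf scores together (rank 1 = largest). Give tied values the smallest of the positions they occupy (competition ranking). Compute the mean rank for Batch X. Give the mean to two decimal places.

Sorted (descending): 84, 81, 77, 74, 71, 71, 66
The 2 values of 71 occupy positions 5–6 → each gets rank 5.
Batch X values → pooled ranks: 74→4, 66→7, 84→1
Mean rank = (4 + 7 + 1) / 3 = 4.00

4.00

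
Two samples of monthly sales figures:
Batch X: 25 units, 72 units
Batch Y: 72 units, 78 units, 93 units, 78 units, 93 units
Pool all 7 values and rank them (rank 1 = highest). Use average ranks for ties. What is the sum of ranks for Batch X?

Sorted (descending): 93, 93, 78, 78, 72, 72, 25
The 2 values of 93 occupy positions 1–2 → average rank (1+2)/2 = 1.5.
The 2 values of 78 occupy positions 3–4 → average rank (3+4)/2 = 3.5.
The 2 values of 72 occupy positions 5–6 → average rank (5+6)/2 = 5.5.
Batch X values → pooled ranks: 25→7, 72→5.5
Rank sum = 7 + 5.5 = 12.5

12.5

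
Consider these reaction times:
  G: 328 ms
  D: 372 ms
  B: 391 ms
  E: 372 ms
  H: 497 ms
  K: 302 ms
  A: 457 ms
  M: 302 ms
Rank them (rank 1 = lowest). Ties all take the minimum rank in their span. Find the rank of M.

Sorted (ascending): 302, 302, 328, 372, 372, 391, 457, 497
The 2 values of 302 occupy positions 1–2 → each gets rank 1.
The 2 values of 372 occupy positions 4–5 → each gets rank 4.
M has value 302 ms → rank 1.

1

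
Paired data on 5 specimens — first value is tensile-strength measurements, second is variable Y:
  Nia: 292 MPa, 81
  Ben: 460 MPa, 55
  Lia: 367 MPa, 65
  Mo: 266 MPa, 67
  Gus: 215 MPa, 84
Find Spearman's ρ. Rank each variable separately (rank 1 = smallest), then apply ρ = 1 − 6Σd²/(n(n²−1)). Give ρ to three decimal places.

Ranks of variable 1: 3, 5, 4, 2, 1
Ranks of variable 2: 4, 1, 2, 3, 5
d = r₁ − r₂: -1, 4, 2, -1, -4
d²: 1, 16, 4, 1, 16; Σd² = 38
ρ = 1 − 6·38/(5·24) = 1 − 228/120 = -0.900

-0.900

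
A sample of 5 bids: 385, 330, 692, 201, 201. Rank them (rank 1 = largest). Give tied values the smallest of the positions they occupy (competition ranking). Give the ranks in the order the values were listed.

2, 3, 1, 4, 4

Sorted (descending): 692, 385, 330, 201, 201
The 2 values of 201 occupy positions 4–5 → each gets rank 4.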